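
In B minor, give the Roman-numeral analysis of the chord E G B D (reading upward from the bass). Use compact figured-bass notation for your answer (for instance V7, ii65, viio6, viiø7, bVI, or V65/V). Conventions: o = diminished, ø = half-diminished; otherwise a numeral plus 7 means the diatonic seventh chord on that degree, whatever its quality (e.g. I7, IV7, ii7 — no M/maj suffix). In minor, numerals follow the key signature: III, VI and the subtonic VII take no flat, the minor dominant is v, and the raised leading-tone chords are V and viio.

Stacked in thirds the chord is E-G-B-D: a minor seventh chord on E.
In B minor, E is the subdominant; the diatonic minor seventh chord there is iv7.

iv7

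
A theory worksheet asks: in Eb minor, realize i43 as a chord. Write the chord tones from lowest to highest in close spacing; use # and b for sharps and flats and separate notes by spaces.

Bb Db Eb Gb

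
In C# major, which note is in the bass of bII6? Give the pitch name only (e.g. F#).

F#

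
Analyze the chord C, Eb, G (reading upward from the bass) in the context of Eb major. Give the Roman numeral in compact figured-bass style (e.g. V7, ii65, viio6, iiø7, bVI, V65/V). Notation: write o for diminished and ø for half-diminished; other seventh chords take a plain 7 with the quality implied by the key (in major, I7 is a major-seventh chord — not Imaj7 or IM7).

The pitches C-Eb-G form a minor triad rooted on C.
C is scale degree 6 in Eb major, and a minor triad on that degree is written vi.

vi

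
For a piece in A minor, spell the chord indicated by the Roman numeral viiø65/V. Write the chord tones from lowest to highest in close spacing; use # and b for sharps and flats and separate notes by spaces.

The slash marks an applied leading-tone chord: viio of V. In A minor, V is E, so the leading tone to it is D#, a half step below.
Building a half-diminished seventh chord on D# gives D#-F#-A-C#.
With the 65 figure the chord is in first inversion; from the bass F# upward in close position it reads F#-A-C#-D#.

F# A C# D#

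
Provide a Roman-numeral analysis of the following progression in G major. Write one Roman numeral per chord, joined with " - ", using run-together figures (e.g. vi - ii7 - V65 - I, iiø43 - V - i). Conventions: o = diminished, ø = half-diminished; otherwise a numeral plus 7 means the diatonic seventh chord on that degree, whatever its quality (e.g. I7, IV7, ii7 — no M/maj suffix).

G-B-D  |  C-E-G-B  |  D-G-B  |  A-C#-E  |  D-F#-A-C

I - IV7 - I64 - V/V - V7

G-B-D: major triad on G = scale degree 1 → I.
C-E-G-B has root C, degree 4 in G major, so IV7.
D-G-B: root G is the tonic; major triad there is I64.
A-C#-E is the secondary dominant of V (major triad on A): V/V.
D-F#-A-C: dominant seventh chord on D = scale degree 5 → V7.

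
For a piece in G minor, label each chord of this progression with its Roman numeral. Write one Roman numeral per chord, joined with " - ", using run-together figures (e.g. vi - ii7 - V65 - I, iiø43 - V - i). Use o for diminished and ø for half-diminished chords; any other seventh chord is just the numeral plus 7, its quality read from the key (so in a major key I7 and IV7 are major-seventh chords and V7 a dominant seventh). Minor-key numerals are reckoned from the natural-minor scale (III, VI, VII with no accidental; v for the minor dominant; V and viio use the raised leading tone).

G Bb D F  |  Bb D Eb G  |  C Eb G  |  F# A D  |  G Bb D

i7 - VI43 - iv - V6 - i

G-Bb-D-F: root G is the tonic; minor seventh chord there is i7.
Bb-D-Eb-G has root Eb, degree 6 in G minor, so VI43.
C-Eb-G: minor triad on C = scale degree 4 → iv.
F#-A-D: root D is the dominant; major triad there is V6.
G-Bb-D has root G, degree 1 in G minor, so i.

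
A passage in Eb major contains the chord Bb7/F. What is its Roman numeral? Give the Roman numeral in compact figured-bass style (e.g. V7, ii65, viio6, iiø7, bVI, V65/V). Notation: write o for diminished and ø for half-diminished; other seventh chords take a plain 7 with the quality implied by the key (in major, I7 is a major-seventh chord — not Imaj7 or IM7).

V43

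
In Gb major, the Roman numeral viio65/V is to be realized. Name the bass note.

Eb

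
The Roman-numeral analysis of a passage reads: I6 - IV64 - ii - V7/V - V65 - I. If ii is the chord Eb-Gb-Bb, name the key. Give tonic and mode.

The chord Ebm is a minor triad rooted on Eb; its label is ii.
Counting down one scale step from Eb places the tonic on Db; a minor triad on degree 2 is diatonic only in major.

Db major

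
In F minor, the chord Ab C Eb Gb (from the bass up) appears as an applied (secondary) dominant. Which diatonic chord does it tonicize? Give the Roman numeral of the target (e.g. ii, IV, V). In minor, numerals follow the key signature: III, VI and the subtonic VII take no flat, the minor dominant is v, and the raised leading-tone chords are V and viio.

The chord is a dominant seventh chord on Ab.
A dominant resolves down a perfect fifth: Ab → Db. In F minor, Db is scale degree 6, i.e. VI.

VI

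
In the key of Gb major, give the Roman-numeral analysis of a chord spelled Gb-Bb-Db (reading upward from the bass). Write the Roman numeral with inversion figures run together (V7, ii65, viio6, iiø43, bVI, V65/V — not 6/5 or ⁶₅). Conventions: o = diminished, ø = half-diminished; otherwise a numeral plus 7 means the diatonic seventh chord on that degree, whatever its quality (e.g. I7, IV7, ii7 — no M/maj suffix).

I

The pitches Gb-Bb-Db form a major triad rooted on Gb.
Gb is scale degree 1 in Gb major, and a major triad on that degree is written I.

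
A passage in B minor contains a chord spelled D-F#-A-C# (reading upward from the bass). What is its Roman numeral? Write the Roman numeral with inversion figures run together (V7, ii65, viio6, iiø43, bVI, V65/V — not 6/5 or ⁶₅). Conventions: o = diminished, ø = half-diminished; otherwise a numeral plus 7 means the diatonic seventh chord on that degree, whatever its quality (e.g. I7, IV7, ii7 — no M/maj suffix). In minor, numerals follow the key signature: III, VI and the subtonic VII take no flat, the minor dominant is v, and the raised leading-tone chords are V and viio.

III7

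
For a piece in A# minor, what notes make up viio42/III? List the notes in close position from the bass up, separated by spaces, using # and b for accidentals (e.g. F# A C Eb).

viio42/III is a secondary leading-tone chord. The target III is C# in A# minor; the applied chord is rooted a semitone below, on B#.
Building a fully diminished seventh chord on B# gives B#-D#-F#-A.
With the 42 figure the chord is in third inversion; from the bass A upward in close position it reads A-B#-D#-F#.

A B# D# F#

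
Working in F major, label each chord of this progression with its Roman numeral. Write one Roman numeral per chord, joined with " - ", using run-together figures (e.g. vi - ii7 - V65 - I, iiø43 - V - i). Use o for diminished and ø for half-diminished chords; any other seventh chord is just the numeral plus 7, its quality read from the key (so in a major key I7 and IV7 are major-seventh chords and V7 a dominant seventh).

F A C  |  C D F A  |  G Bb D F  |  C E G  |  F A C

I - vi42 - ii7 - V - I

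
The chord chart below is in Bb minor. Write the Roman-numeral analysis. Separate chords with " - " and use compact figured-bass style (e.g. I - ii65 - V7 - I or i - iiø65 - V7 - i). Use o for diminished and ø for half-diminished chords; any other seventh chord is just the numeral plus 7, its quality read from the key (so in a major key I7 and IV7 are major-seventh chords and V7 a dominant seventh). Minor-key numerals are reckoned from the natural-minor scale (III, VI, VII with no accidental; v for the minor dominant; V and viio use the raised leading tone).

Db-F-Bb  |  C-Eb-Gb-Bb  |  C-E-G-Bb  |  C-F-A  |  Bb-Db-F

i6 - iiø7 - V7/V - V64 - i

Db-F-Bb has root Bb, degree 1 in Bb minor, so i6.
C-Eb-Gb-Bb: root C is the supertonic; half-diminished seventh chord there is iiø7.
C-E-G-Bb: a dominant seventh chord on C, the applied dominant of V → V7/V.
C-F-A: major triad on F = scale degree 5 → V64.
Bb-Db-F: root Bb is the tonic; minor triad there is i.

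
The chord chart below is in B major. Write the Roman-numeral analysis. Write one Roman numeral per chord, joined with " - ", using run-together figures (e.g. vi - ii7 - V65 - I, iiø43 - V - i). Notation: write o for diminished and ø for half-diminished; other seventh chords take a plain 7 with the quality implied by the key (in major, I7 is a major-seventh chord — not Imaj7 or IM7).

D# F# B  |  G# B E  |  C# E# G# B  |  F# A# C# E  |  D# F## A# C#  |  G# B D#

D#-F#-B: major triad on B = scale degree 1 → I6.
G#-B-E: root E is the subdominant; major triad there is IV6.
C#-E#-G#-B: chromatic; C# is V of V, so V7/V.
F#-A#-C#-E: root F# is the dominant; dominant seventh chord there is V7.
D#-F##-A#-C# is the secondary dominant of vi (dominant seventh chord on D#): V7/vi.
G#-B-D#: root G# is the submediant; minor triad there is vi.

I6 - IV6 - V7/V - V7 - V7/vi - vi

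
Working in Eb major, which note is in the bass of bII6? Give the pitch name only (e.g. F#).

Ab

bII in Eb major has root Fb; the chord is Fb-Ab-Cb.
The figure 6 means first inversion — the third is in the bass.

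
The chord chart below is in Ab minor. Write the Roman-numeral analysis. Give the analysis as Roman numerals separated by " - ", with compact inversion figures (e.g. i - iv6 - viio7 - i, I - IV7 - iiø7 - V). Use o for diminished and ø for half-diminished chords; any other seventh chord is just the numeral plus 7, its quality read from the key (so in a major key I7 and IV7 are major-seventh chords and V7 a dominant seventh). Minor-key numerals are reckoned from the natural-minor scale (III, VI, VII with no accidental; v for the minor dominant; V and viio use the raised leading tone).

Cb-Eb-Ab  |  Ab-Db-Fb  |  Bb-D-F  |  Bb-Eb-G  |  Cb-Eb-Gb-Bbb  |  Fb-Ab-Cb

i6 - iv64 - V/V - V64 - V7/VI - VI

Cb-Eb-Ab: root Ab is the tonic; minor triad there is i6.
Ab-Db-Fb: root Db is the subdominant; minor triad there is iv64.
Bb-D-F is the secondary dominant of V (major triad on Bb): V/V.
Bb-Eb-G: root Eb is the dominant; major triad there is V64.
Cb-Eb-Gb-Bbb: chromatic; Cb is V of VI, so V7/VI.
Fb-Ab-Cb: root Fb is the submediant; major triad there is VI.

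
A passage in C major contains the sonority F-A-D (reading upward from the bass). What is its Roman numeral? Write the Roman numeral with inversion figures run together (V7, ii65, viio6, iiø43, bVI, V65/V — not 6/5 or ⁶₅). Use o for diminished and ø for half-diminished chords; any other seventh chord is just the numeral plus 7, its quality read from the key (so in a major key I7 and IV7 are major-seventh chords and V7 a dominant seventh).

ii6

The pitches D-F-A form a minor triad rooted on D.
D is scale degree 2 in C major, and a minor triad on that degree is written ii.
With F in the bass the chord is in first inversion, so the figured bass is 6.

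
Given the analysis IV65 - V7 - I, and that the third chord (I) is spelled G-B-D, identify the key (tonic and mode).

G major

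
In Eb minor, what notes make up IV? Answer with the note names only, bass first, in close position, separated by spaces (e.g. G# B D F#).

IV is the major subdominant, borrowed from the parallel major. In Eb minor that root is Ab.
So the chord is Ab-C-Eb, a major triad.

Ab C Eb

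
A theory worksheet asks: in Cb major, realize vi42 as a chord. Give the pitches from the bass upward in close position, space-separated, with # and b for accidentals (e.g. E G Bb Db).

In Cb major, the submediant is Ab, and the diatonic chord built there is a minor seventh chord.
That chord is spelled Ab-Cb-Eb-Gb.
The figured bass 42 indicates third inversion, placing the seventh (Gb) in the bass: Gb-Ab-Cb-Eb.

Gb Ab Cb Eb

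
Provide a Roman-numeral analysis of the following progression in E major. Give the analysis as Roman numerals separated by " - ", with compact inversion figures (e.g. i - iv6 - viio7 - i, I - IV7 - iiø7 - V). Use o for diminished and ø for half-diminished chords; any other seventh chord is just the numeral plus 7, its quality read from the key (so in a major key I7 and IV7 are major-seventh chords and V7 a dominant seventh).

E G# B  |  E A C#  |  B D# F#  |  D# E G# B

E-G#-B has root E, degree 1 in E major, so I.
E-A-C#: major triad on A = scale degree 4 → IV64.
B-D#-F# has root B, degree 5 in E major, so V.
D#-E-G#-B: major seventh chord on E = scale degree 1 → I42.

I - IV64 - V - I42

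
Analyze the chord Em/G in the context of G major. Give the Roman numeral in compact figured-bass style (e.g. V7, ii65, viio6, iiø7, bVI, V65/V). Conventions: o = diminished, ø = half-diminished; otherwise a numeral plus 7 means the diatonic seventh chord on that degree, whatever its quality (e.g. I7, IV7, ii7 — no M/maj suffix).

vi6

Stacked in thirds the chord is E-G-B: a minor triad on E.
In G major, E is the submediant; the diatonic minor triad there is vi.
With G in the bass the chord is in first inversion, so the figured bass is 6.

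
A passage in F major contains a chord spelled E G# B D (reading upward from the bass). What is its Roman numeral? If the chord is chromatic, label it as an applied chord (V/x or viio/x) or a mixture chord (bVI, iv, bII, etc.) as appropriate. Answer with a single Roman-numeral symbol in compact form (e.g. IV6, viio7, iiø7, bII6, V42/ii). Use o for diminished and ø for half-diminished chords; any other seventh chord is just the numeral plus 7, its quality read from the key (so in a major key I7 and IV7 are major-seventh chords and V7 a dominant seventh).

The pitches E-G#-B-D form a dominant seventh chord rooted on E.
E is not a diatonic chord root with this quality in F major, but it lies a perfect fifth above A (iii), so the chord functions as an applied dominant of iii.

V7/iii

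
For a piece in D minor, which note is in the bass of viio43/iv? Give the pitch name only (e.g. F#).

The applied chord viio43/iv is rooted on F#: F#-A-C-Eb.
The figure 43 means second inversion — the fifth is in the bass.

C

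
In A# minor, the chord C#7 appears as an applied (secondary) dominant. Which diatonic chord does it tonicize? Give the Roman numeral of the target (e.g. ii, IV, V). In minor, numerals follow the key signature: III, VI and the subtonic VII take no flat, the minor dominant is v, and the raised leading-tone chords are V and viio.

The chord is a dominant seventh chord on C#.
A dominant resolves down a perfect fifth: C# → F#. In A# minor, F# is scale degree 6, i.e. VI.

VI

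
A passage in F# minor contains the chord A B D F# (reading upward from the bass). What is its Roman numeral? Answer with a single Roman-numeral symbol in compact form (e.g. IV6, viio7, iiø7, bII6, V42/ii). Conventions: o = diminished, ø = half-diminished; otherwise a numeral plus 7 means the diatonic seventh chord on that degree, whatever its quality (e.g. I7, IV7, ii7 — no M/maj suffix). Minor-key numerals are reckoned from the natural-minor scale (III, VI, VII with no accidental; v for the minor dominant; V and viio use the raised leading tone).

iv42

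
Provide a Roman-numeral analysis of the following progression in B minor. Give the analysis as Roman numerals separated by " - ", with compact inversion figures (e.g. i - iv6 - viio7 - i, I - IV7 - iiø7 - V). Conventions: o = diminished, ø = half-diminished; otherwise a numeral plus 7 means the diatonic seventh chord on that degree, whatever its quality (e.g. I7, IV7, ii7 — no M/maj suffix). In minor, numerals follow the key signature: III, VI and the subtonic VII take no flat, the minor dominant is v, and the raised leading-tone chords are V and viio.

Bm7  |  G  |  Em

Bm7: root B is the tonic; minor seventh chord there is i7.
G has root G, degree 6 in B minor, so VI.
Em: minor triad on E = scale degree 4 → iv.

i7 - VI - iv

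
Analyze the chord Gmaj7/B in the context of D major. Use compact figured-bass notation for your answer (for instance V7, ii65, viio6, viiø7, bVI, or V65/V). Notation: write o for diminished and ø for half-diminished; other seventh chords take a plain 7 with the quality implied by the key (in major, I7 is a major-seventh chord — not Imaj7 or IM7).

IV65

Stacked in thirds the chord is G-B-D-F#: a major seventh chord on G.
In D major, G is the subdominant; the diatonic major seventh chord there is IV7.
With B in the bass the chord is in first inversion, so the figured bass is 65.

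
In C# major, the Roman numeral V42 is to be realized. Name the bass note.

F#

V in C# major has root G#; the chord is G#-B#-D#-F#.
The figure 42 means third inversion — the seventh is in the bass.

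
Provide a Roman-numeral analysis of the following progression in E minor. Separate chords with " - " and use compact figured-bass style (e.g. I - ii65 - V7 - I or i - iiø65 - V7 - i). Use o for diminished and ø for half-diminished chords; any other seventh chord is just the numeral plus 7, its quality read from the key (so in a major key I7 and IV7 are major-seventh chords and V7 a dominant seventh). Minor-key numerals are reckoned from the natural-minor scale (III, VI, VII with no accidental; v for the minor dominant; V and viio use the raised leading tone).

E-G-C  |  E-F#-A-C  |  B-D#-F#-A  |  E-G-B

VI6 - iiø42 - V7 - i

E-G-C: root C is the submediant; major triad there is VI6.
E-F#-A-C: root F# is the supertonic; half-diminished seventh chord there is iiø42.
B-D#-F#-A has root B, degree 5 in E minor, so V7.
E-G-B: root E is the tonic; minor triad there is i.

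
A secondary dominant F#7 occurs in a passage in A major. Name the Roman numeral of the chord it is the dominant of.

ii

The chord is a dominant seventh chord on F#.
A dominant resolves down a perfect fifth: F# → B. In A major, B is scale degree 2, i.e. ii.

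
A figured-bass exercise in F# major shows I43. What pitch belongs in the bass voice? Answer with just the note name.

I in F# major has root F#; the chord is F#-A#-C#-E#.
The figure 43 means second inversion — the fifth is in the bass.

C#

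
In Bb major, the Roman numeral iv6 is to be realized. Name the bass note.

Gb

iv in Bb major has root Eb; the chord is Eb-Gb-Bb.
The figure 6 means first inversion — the third is in the bass.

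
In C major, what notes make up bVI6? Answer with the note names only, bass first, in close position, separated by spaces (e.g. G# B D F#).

bVI6 is a major triad on the lowered sixth degree, borrowed from the parallel minor. In C major that root is Ab.
So the chord is Ab-C-Eb.
With the 6 figure the chord is in first inversion; from the bass C upward in close position it reads C-Eb-Ab.

C Eb Ab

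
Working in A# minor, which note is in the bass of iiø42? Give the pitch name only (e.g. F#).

iiø in A# minor has root B#; the chord is B#-D#-F#-A#.
The figure 42 means third inversion — the seventh is in the bass.

A#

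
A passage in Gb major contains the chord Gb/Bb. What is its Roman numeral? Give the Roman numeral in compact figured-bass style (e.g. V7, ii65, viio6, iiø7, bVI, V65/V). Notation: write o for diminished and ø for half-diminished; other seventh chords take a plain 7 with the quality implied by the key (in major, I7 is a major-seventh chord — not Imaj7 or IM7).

Stacked in thirds the chord is Gb-Bb-Db: a major triad on Gb.
In Gb major, Gb is the tonic; the diatonic major triad there is I.
With Bb in the bass the chord is in first inversion, so the figured bass is 6.

I6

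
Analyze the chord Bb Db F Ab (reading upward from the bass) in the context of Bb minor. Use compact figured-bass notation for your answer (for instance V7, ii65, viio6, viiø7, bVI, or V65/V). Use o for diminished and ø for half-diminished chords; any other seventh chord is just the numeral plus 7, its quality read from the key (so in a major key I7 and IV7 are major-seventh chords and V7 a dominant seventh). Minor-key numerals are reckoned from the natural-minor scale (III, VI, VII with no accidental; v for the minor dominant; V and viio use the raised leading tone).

The pitches Bb-Db-F-Ab form a minor seventh chord rooted on Bb.
Bb is scale degree 1 in Bb minor, and a minor seventh chord on that degree is written i7.

i7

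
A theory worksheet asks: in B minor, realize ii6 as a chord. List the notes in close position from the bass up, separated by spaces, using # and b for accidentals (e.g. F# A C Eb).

Scale degree 2 in B minor is C#; here the chord built on it is altered to a minor triad. ii6 is the minor supertonic, borrowed from the parallel major (the Dorian ii).
So the chord is C#-E-G#, a minor triad.
The figured bass 6 indicates first inversion, placing the third (E) in the bass: E-G#-C#.

E G# C#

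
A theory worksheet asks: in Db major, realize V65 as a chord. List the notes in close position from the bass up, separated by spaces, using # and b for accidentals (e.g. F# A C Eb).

In Db major, the fifth degree is Ab, and the diatonic chord built there is a dominant seventh chord.
Stacking thirds from Ab gives Ab-C-Eb-Gb.
With the 65 figure the chord is in first inversion; from the bass C upward in close position it reads C-Eb-Gb-Ab.

C Eb Gb Ab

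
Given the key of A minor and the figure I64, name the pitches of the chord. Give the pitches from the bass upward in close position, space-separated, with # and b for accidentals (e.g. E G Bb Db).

I64 is the major tonic (Picardy third), borrowed from the parallel major. In A minor that root is A.
So the chord is A-C#-E, a major triad.
With the 64 figure the chord is in second inversion; from the bass E upward in close position it reads E-A-C#.

E A C#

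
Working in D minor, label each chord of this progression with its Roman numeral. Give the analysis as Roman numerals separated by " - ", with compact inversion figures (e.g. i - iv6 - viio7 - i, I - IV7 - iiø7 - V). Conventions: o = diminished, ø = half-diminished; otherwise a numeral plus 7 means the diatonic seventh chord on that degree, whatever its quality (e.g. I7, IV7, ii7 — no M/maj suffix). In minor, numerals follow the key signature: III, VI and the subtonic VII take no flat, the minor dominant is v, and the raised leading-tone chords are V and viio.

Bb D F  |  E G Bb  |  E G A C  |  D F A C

Bb-D-F: root Bb is the submediant; major triad there is VI.
E-G-Bb: root E is the supertonic; diminished triad there is iio.
E-G-A-C has root A, degree 5 in D minor, so v43.
D-F-A-C: minor seventh chord on D = scale degree 1 → i7.

VI - iio - v43 - i7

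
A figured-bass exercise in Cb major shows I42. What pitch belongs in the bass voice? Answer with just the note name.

Bb

I in Cb major has root Cb; the chord is Cb-Eb-Gb-Bb.
The figure 42 means third inversion — the seventh is in the bass.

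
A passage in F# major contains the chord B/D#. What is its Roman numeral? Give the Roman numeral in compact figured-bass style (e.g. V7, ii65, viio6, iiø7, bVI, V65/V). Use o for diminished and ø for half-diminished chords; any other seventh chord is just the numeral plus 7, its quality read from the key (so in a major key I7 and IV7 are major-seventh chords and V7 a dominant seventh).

IV6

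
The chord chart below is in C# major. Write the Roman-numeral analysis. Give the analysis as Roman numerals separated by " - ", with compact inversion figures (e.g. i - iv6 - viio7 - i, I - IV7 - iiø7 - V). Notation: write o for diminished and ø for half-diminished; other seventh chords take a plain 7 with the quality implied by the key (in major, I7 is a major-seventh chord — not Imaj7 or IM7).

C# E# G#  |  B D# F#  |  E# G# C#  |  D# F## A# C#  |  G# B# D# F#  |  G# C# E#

C#-E#-G# has root C#, degree 1 in C# major, so I.
B-D#-F#: B with this quality isn't in the key; it's bVII, borrowed from the parallel minor.
E#-G#-C#: root C# is the tonic; major triad there is I6.
D#-F##-A#-C#: chromatic; D# is V of V, so V7/V.
G#-B#-D#-F#: root G# is the dominant; dominant seventh chord there is V7.
G#-C#-E#: root C# is the tonic; major triad there is I64.

I - bVII - I6 - V7/V - V7 - I64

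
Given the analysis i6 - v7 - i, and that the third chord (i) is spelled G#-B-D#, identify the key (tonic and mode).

The chord G#m is a minor triad rooted on G#; its label is i.
If G# is scale degree 1 and the mode makes that degree carry a minor triad, the tonic is G# and the mode is minor.

G# minor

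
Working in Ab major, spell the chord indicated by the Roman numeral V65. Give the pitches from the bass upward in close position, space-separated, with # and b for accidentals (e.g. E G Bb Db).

In Ab major, scale degree 5 is Eb, and the diatonic chord built there is a dominant seventh chord.
That chord is spelled Eb-G-Bb-Db.
With the 65 figure the chord is in first inversion; from the bass G upward in close position it reads G-Bb-Db-Eb.

G Bb Db Eb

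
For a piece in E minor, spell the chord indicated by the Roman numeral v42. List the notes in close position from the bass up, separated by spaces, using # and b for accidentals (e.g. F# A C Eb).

A B D F#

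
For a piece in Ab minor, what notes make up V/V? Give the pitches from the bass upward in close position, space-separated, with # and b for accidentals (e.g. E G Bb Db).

V/V is a secondary dominant — the dominant triad of V. V in Ab minor is Eb, so the applied chord's root is Bb, a perfect fifth above.
Building a major triad on Bb gives Bb-D-F.

Bb D F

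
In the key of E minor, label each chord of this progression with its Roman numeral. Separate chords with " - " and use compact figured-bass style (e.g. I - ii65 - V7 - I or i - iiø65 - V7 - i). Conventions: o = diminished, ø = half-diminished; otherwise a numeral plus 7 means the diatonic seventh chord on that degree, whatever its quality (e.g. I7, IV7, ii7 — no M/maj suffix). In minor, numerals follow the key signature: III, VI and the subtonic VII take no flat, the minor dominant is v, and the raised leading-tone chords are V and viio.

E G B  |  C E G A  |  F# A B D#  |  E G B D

i - iv65 - V43 - i7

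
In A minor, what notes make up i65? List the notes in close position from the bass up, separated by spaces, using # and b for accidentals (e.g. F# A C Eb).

In A minor, scale degree 1 is A, and the diatonic chord built there is a minor seventh chord.
Stacking thirds from A gives A-C-E-G.
The figured bass 65 indicates first inversion, placing the third (C) in the bass: C-E-G-A.

C E G A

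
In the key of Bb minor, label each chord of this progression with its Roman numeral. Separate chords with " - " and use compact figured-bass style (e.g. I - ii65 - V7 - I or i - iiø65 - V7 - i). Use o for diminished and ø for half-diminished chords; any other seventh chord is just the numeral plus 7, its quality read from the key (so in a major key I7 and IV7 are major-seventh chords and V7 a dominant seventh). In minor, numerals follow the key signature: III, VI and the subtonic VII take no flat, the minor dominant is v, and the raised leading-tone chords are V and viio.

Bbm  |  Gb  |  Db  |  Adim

Bbm: minor triad on Bb = scale degree 1 → i.
Gb has root Gb, degree 6 in Bb minor, so VI.
Db: root Db is the mediant; major triad there is III.
Adim has root A, degree 7 in Bb minor, so viio.

i - VI - III - viio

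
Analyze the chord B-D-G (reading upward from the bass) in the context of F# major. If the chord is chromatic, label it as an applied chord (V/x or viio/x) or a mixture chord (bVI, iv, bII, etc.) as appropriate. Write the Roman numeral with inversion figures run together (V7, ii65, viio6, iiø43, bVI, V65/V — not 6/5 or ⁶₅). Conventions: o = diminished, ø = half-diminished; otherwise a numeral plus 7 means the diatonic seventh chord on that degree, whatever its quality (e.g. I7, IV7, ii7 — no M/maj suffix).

The pitches G-B-D form a major triad rooted on G.
G is the lowered second degree of F# major (diatonic 2 would be G#). This is the Neapolitan sixth — a major triad on the lowered second degree, here in its customary first inversion.
With B in the bass the chord is in first inversion, so the figured bass is 6.

bII6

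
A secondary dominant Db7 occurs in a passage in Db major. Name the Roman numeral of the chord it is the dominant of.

The chord is a dominant seventh chord on Db.
A dominant resolves down a perfect fifth: Db → Gb. In Db major, Gb is scale degree 4, i.e. IV.

IV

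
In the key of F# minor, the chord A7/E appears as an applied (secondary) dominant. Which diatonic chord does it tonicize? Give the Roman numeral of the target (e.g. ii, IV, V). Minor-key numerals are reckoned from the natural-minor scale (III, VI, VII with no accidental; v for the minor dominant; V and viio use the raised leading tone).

VI

The chord is a dominant seventh chord on A.
A dominant resolves down a perfect fifth: A → D. In F# minor, D is scale degree 6, i.e. VI.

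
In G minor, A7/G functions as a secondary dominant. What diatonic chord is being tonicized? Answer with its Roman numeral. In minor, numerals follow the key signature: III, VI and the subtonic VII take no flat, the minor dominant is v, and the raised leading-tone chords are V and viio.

The chord is a dominant seventh chord on A.
A dominant resolves down a perfect fifth: A → D. In G minor, D is scale degree 5, i.e. V.

V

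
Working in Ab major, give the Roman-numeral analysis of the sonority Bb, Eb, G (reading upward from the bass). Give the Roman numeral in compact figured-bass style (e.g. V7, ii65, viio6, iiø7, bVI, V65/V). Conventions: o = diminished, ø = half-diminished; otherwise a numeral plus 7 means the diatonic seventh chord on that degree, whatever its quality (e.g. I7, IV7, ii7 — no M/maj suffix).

The pitches Eb-G-Bb form a major triad rooted on Eb.
In Ab major, Eb is the dominant; the diatonic major triad there is V.
With Bb in the bass the chord is in second inversion, so the figured bass is 64.

V64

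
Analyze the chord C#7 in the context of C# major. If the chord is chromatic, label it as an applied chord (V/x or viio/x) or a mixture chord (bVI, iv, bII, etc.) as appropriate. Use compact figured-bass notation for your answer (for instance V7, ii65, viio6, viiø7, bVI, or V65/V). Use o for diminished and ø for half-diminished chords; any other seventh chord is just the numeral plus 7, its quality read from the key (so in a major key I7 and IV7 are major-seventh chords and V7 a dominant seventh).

V7/IV

The pitches C#-E#-G#-B form a dominant seventh chord rooted on C#.
C# is not a diatonic chord root with this quality in C# major, but it lies a perfect fifth above F# (IV), so the chord functions as an applied dominant of IV.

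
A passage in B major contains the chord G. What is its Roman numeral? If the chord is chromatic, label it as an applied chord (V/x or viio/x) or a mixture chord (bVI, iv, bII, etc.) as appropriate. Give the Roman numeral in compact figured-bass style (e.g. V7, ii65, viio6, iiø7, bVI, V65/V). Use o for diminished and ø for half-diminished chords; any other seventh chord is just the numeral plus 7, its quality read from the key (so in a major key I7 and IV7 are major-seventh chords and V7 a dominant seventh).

Stacked in thirds the chord is G-B-D: a major triad on G.
G is the lowered sixth degree of B major (diatonic 6 would be G#). This is a major triad on the lowered sixth degree, borrowed from the parallel minor.

bVI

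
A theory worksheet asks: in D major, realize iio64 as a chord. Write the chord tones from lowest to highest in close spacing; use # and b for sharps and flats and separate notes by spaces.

Bb E G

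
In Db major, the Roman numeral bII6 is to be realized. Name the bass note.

bII in Db major has root Ebb; the chord is Ebb-Gb-Bbb.
The figure 6 means first inversion — the third is in the bass.

Gb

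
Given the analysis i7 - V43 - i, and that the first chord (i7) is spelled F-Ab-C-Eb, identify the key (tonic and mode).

i7 is given as F-Ab-C-Eb — a minor seventh chord with root F.
If F is scale degree 1 and the mode makes that degree carry a minor seventh chord, the tonic is F and the mode is minor.

F minor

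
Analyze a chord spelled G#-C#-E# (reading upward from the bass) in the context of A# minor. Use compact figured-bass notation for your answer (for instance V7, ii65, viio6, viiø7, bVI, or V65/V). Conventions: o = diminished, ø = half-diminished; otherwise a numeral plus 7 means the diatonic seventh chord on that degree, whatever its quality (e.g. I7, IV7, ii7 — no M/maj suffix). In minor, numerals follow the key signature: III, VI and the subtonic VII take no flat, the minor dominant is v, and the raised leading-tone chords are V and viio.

III64

Stacked in thirds the chord is C#-E#-G#: a major triad on C#.
C# is scale degree 3 in A# minor, and a major triad on that degree is written III.
With G# in the bass the chord is in second inversion, so the figured bass is 64.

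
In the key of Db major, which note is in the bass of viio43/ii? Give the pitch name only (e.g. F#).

Ab

The applied chord viio43/ii is rooted on D: D-F-Ab-Cb.
The figure 43 means second inversion — the fifth is in the bass.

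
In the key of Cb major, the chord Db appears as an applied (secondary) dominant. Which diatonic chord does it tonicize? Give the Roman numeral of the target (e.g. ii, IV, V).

V

The chord is a major triad on Db.
A dominant resolves down a perfect fifth: Db → Gb. In Cb major, Gb is scale degree 5, i.e. V.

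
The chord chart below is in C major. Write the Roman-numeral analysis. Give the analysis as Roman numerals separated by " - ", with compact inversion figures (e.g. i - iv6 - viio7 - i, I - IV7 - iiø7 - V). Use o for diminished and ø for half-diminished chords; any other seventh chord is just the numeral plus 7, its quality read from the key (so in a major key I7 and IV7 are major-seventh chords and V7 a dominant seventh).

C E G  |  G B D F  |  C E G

I - V7 - I

C-E-G: major triad on C = scale degree 1 → I.
G-B-D-F has root G, degree 5 in C major, so V7.
C-E-G: major triad on C = scale degree 1 → I.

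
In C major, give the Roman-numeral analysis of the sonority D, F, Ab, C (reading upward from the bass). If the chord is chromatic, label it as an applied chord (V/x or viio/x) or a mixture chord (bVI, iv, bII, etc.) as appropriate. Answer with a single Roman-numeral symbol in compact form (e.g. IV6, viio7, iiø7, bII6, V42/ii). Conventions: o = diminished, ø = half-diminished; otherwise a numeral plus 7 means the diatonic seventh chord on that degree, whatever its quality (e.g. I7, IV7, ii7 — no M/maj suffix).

The pitches D-F-Ab-C form a half-diminished seventh chord rooted on D.
D is the second degree of C major. This is the half-diminished supertonic seventh, borrowed from the parallel minor.

iiø7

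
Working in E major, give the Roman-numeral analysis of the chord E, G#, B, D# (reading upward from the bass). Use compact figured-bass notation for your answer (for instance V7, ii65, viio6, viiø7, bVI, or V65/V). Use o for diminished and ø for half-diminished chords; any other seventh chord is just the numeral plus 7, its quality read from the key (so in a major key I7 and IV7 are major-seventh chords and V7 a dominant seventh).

I7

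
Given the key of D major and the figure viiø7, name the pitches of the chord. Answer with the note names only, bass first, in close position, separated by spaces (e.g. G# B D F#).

In D major, the seventh degree is C#, and the diatonic chord built there is a half-diminished seventh chord.
Stacking thirds from C# gives C#-E-G-B.

C# E G B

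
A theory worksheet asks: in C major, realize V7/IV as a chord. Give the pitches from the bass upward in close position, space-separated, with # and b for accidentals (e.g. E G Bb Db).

C E G Bb

V7/IV is a secondary dominant — the dominant seventh of IV. IV in C major is F, so the applied chord's root is C, a perfect fifth above.
Building a dominant seventh chord on C gives C-E-G-Bb.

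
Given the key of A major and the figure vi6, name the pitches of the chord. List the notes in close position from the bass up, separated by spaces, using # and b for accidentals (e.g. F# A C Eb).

A C# F#

In A major, scale degree 6 is F#, and the diatonic chord built there is a minor triad.
Stacking thirds from F# gives F#-A-C#.
With the 6 figure the chord is in first inversion; from the bass A upward in close position it reads A-C#-F#.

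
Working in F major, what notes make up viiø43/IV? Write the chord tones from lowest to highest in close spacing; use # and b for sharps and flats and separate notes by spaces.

Eb G A C

The slash marks an applied leading-tone chord: viio of IV. In F major, IV is Bb, so the leading tone to it is A, a half step below.
Building a half-diminished seventh chord on A gives A-C-Eb-G.
With the 43 figure the chord is in second inversion; from the bass Eb upward in close position it reads Eb-G-A-C.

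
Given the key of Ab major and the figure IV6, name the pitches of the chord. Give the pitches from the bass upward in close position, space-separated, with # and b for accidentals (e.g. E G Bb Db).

F Ab Db

The numeral's case and figure indicate a major triad. In Ab major its root, scale degree 4, is Db.
That chord is spelled Db-F-Ab.
With the 6 figure the chord is in first inversion; from the bass F upward in close position it reads F-Ab-Db.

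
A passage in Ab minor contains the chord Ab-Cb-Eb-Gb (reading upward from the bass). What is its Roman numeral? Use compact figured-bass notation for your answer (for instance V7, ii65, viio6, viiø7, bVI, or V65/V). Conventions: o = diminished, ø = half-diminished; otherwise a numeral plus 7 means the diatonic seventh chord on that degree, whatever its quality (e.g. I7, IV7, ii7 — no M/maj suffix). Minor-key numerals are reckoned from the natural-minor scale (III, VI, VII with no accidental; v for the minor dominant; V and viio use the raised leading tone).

The pitches Ab-Cb-Eb-Gb form a minor seventh chord rooted on Ab.
In Ab minor, Ab is the tonic; the diatonic minor seventh chord there is i7.

i7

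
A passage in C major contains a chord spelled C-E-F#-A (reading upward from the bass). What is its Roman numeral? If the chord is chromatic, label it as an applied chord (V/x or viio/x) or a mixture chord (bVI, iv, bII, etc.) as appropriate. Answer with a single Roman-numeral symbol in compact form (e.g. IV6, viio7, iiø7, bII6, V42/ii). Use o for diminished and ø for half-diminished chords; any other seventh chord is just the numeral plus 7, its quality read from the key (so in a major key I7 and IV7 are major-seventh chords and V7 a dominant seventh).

Stacked in thirds the chord is F#-A-C-E: a half-diminished seventh chord on F#.
F# sits a half step below G (V in C major); a diminished chord there is the applied leading-tone chord of V.
With C in the bass the chord is in second inversion, so the figured bass is 43.

viiø43/V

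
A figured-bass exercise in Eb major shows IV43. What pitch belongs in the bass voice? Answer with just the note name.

Eb

IV in Eb major has root Ab; the chord is Ab-C-Eb-G.
The figure 43 means second inversion — the fifth is in the bass.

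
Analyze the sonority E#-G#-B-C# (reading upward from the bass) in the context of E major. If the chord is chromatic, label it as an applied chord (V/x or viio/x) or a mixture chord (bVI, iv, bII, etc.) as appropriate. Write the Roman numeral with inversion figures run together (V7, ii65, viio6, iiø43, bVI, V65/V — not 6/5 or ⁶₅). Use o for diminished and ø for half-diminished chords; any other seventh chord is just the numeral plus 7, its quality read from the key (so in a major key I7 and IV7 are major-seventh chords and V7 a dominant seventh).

The pitches C#-E#-G#-B form a dominant seventh chord rooted on C#.
C# is not a diatonic chord root with this quality in E major, but it lies a perfect fifth above F# (ii), so the chord functions as an applied dominant of ii.
With E# in the bass the chord is in first inversion, so the figured bass is 65.

V65/ii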